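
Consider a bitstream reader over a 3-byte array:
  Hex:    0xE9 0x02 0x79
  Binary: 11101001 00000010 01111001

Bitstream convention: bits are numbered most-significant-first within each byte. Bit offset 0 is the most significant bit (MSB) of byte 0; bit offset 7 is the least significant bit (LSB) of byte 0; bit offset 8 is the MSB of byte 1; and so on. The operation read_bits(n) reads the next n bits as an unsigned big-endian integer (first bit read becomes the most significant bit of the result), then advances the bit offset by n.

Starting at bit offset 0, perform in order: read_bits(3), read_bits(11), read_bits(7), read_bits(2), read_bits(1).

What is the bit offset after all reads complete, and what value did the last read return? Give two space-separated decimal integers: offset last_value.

Answer: 24 1

Derivation:
Read 1: bits[0:3] width=3 -> value=7 (bin 111); offset now 3 = byte 0 bit 3; 21 bits remain
Read 2: bits[3:14] width=11 -> value=576 (bin 01001000000); offset now 14 = byte 1 bit 6; 10 bits remain
Read 3: bits[14:21] width=7 -> value=79 (bin 1001111); offset now 21 = byte 2 bit 5; 3 bits remain
Read 4: bits[21:23] width=2 -> value=0 (bin 00); offset now 23 = byte 2 bit 7; 1 bits remain
Read 5: bits[23:24] width=1 -> value=1 (bin 1); offset now 24 = byte 3 bit 0; 0 bits remain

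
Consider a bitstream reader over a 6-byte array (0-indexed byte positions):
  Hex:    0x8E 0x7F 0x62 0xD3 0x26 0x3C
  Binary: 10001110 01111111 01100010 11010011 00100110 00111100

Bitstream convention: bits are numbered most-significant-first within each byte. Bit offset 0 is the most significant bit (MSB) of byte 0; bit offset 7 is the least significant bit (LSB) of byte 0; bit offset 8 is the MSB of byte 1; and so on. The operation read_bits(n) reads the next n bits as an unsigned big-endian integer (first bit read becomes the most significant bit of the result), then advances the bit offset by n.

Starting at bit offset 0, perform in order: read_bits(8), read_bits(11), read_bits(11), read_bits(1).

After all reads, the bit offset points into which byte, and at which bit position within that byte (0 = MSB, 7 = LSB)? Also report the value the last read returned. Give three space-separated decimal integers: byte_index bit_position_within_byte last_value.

Read 1: bits[0:8] width=8 -> value=142 (bin 10001110); offset now 8 = byte 1 bit 0; 40 bits remain
Read 2: bits[8:19] width=11 -> value=1019 (bin 01111111011); offset now 19 = byte 2 bit 3; 29 bits remain
Read 3: bits[19:30] width=11 -> value=180 (bin 00010110100); offset now 30 = byte 3 bit 6; 18 bits remain
Read 4: bits[30:31] width=1 -> value=1 (bin 1); offset now 31 = byte 3 bit 7; 17 bits remain

Answer: 3 7 1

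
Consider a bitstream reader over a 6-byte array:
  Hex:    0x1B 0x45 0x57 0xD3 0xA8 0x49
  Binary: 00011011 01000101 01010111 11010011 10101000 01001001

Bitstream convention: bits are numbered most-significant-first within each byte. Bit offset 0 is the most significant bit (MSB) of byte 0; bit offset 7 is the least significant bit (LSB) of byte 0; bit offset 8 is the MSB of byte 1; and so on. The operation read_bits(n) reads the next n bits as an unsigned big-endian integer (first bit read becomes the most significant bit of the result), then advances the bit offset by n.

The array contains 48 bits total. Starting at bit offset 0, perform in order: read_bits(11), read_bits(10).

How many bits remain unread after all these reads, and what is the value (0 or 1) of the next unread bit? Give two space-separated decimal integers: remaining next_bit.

Read 1: bits[0:11] width=11 -> value=218 (bin 00011011010); offset now 11 = byte 1 bit 3; 37 bits remain
Read 2: bits[11:21] width=10 -> value=170 (bin 0010101010); offset now 21 = byte 2 bit 5; 27 bits remain

Answer: 27 1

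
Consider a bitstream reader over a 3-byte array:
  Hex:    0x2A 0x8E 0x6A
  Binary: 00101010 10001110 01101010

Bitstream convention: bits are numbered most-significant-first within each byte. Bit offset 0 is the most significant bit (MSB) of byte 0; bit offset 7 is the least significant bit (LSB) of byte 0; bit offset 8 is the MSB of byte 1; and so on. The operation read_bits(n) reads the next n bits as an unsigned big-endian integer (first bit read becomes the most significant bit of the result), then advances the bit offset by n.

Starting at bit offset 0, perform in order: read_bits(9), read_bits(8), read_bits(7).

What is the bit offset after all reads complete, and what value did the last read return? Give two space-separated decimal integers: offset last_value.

Answer: 24 106

Derivation:
Read 1: bits[0:9] width=9 -> value=85 (bin 001010101); offset now 9 = byte 1 bit 1; 15 bits remain
Read 2: bits[9:17] width=8 -> value=28 (bin 00011100); offset now 17 = byte 2 bit 1; 7 bits remain
Read 3: bits[17:24] width=7 -> value=106 (bin 1101010); offset now 24 = byte 3 bit 0; 0 bits remain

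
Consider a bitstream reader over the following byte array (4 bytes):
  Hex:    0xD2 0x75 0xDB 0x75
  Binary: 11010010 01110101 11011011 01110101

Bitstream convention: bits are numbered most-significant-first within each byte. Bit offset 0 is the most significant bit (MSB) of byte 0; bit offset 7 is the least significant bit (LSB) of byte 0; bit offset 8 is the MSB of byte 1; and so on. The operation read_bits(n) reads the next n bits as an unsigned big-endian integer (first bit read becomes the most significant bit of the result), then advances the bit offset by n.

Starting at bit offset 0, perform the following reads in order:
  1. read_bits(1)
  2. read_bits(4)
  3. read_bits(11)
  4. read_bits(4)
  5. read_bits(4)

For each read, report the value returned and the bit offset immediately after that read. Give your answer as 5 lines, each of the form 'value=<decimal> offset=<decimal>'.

Answer: value=1 offset=1
value=10 offset=5
value=629 offset=16
value=13 offset=20
value=11 offset=24

Derivation:
Read 1: bits[0:1] width=1 -> value=1 (bin 1); offset now 1 = byte 0 bit 1; 31 bits remain
Read 2: bits[1:5] width=4 -> value=10 (bin 1010); offset now 5 = byte 0 bit 5; 27 bits remain
Read 3: bits[5:16] width=11 -> value=629 (bin 01001110101); offset now 16 = byte 2 bit 0; 16 bits remain
Read 4: bits[16:20] width=4 -> value=13 (bin 1101); offset now 20 = byte 2 bit 4; 12 bits remain
Read 5: bits[20:24] width=4 -> value=11 (bin 1011); offset now 24 = byte 3 bit 0; 8 bits remain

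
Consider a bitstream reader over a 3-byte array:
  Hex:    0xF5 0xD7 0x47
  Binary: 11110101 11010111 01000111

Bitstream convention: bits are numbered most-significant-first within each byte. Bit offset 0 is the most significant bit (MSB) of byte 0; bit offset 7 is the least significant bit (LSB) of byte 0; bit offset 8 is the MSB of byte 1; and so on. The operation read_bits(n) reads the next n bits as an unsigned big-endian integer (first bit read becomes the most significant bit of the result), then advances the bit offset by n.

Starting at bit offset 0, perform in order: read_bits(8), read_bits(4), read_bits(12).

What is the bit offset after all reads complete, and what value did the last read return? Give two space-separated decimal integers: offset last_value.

Answer: 24 1863

Derivation:
Read 1: bits[0:8] width=8 -> value=245 (bin 11110101); offset now 8 = byte 1 bit 0; 16 bits remain
Read 2: bits[8:12] width=4 -> value=13 (bin 1101); offset now 12 = byte 1 bit 4; 12 bits remain
Read 3: bits[12:24] width=12 -> value=1863 (bin 011101000111); offset now 24 = byte 3 bit 0; 0 bits remain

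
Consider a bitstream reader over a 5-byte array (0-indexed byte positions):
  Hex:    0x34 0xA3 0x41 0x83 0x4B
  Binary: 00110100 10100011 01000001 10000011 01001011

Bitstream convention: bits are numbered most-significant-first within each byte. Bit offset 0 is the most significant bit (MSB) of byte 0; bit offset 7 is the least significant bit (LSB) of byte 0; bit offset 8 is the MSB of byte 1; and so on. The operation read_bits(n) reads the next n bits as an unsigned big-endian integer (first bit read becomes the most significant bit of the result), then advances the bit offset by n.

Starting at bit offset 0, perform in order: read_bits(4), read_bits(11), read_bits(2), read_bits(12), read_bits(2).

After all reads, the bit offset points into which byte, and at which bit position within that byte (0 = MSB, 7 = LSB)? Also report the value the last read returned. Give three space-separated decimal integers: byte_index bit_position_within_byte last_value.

Read 1: bits[0:4] width=4 -> value=3 (bin 0011); offset now 4 = byte 0 bit 4; 36 bits remain
Read 2: bits[4:15] width=11 -> value=593 (bin 01001010001); offset now 15 = byte 1 bit 7; 25 bits remain
Read 3: bits[15:17] width=2 -> value=2 (bin 10); offset now 17 = byte 2 bit 1; 23 bits remain
Read 4: bits[17:29] width=12 -> value=2096 (bin 100000110000); offset now 29 = byte 3 bit 5; 11 bits remain
Read 5: bits[29:31] width=2 -> value=1 (bin 01); offset now 31 = byte 3 bit 7; 9 bits remain

Answer: 3 7 1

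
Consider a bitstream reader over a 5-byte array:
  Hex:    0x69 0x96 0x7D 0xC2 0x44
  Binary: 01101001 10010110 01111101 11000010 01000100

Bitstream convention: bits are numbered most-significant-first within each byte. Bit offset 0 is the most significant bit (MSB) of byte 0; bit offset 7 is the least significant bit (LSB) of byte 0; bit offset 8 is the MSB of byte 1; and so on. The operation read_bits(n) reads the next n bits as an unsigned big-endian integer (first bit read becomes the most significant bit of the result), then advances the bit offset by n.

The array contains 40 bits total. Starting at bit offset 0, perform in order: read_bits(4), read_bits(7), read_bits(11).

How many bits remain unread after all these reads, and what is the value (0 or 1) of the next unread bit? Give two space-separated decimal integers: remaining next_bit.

Read 1: bits[0:4] width=4 -> value=6 (bin 0110); offset now 4 = byte 0 bit 4; 36 bits remain
Read 2: bits[4:11] width=7 -> value=76 (bin 1001100); offset now 11 = byte 1 bit 3; 29 bits remain
Read 3: bits[11:22] width=11 -> value=1439 (bin 10110011111); offset now 22 = byte 2 bit 6; 18 bits remain

Answer: 18 0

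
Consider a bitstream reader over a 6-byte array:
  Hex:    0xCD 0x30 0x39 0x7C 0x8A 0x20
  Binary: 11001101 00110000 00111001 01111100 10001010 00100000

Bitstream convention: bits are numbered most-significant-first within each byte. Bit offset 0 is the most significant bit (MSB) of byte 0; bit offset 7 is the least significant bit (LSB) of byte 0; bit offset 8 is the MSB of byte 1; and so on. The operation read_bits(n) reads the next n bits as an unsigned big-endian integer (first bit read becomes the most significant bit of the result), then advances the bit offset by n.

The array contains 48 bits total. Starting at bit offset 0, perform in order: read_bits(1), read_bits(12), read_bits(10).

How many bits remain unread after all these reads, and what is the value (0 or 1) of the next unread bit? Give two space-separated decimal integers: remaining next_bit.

Answer: 25 1

Derivation:
Read 1: bits[0:1] width=1 -> value=1 (bin 1); offset now 1 = byte 0 bit 1; 47 bits remain
Read 2: bits[1:13] width=12 -> value=2470 (bin 100110100110); offset now 13 = byte 1 bit 5; 35 bits remain
Read 3: bits[13:23] width=10 -> value=28 (bin 0000011100); offset now 23 = byte 2 bit 7; 25 bits remain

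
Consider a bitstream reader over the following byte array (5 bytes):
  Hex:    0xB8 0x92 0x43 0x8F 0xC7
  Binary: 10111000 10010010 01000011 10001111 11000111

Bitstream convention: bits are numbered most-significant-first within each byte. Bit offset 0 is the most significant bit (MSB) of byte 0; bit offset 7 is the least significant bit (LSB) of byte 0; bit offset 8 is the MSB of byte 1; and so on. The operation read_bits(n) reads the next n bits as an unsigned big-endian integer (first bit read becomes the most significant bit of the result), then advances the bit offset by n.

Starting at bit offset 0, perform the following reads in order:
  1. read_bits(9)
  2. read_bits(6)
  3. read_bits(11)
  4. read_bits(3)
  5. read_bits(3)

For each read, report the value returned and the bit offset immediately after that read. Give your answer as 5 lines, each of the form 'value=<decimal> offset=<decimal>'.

Answer: value=369 offset=9
value=9 offset=15
value=270 offset=26
value=1 offset=29
value=7 offset=32

Derivation:
Read 1: bits[0:9] width=9 -> value=369 (bin 101110001); offset now 9 = byte 1 bit 1; 31 bits remain
Read 2: bits[9:15] width=6 -> value=9 (bin 001001); offset now 15 = byte 1 bit 7; 25 bits remain
Read 3: bits[15:26] width=11 -> value=270 (bin 00100001110); offset now 26 = byte 3 bit 2; 14 bits remain
Read 4: bits[26:29] width=3 -> value=1 (bin 001); offset now 29 = byte 3 bit 5; 11 bits remain
Read 5: bits[29:32] width=3 -> value=7 (bin 111); offset now 32 = byte 4 bit 0; 8 bits remain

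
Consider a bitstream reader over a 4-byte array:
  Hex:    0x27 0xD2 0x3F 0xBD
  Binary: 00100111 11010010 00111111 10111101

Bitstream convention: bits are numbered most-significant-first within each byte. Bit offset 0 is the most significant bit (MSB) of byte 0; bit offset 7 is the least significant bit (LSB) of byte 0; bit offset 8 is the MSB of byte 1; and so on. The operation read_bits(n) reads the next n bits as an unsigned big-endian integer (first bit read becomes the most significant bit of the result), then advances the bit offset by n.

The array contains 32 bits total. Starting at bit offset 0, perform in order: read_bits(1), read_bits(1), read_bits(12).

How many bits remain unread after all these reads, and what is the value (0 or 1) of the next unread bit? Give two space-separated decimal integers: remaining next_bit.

Read 1: bits[0:1] width=1 -> value=0 (bin 0); offset now 1 = byte 0 bit 1; 31 bits remain
Read 2: bits[1:2] width=1 -> value=0 (bin 0); offset now 2 = byte 0 bit 2; 30 bits remain
Read 3: bits[2:14] width=12 -> value=2548 (bin 100111110100); offset now 14 = byte 1 bit 6; 18 bits remain

Answer: 18 1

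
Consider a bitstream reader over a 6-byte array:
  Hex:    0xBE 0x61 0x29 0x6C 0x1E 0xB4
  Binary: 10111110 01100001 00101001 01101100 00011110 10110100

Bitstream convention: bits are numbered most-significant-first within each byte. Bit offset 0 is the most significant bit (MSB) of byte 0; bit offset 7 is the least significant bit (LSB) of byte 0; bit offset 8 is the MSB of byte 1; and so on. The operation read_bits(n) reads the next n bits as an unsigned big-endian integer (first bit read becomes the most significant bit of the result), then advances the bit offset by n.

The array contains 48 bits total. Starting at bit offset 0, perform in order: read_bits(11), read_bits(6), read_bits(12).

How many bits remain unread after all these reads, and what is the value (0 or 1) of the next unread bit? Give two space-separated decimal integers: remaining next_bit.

Answer: 19 1

Derivation:
Read 1: bits[0:11] width=11 -> value=1523 (bin 10111110011); offset now 11 = byte 1 bit 3; 37 bits remain
Read 2: bits[11:17] width=6 -> value=2 (bin 000010); offset now 17 = byte 2 bit 1; 31 bits remain
Read 3: bits[17:29] width=12 -> value=1325 (bin 010100101101); offset now 29 = byte 3 bit 5; 19 bits remain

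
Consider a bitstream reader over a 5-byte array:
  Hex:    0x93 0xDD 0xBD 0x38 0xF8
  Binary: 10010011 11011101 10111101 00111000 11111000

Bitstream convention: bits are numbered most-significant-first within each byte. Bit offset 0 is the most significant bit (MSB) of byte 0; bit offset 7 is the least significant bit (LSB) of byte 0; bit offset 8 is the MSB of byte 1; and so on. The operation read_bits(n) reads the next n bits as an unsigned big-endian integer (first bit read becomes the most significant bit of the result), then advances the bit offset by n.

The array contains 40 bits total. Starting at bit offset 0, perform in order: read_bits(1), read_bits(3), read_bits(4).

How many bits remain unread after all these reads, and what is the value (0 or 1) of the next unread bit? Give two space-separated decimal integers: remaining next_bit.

Read 1: bits[0:1] width=1 -> value=1 (bin 1); offset now 1 = byte 0 bit 1; 39 bits remain
Read 2: bits[1:4] width=3 -> value=1 (bin 001); offset now 4 = byte 0 bit 4; 36 bits remain
Read 3: bits[4:8] width=4 -> value=3 (bin 0011); offset now 8 = byte 1 bit 0; 32 bits remain

Answer: 32 1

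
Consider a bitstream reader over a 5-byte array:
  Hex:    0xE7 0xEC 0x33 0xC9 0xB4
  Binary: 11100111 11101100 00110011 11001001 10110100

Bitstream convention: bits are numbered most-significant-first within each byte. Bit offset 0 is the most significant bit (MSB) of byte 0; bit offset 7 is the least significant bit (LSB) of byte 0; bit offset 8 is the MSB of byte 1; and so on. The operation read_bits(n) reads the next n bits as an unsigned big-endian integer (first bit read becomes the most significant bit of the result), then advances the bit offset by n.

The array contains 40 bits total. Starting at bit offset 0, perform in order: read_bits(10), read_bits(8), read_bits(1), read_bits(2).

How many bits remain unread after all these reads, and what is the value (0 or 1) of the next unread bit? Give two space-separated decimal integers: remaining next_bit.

Answer: 19 0

Derivation:
Read 1: bits[0:10] width=10 -> value=927 (bin 1110011111); offset now 10 = byte 1 bit 2; 30 bits remain
Read 2: bits[10:18] width=8 -> value=176 (bin 10110000); offset now 18 = byte 2 bit 2; 22 bits remain
Read 3: bits[18:19] width=1 -> value=1 (bin 1); offset now 19 = byte 2 bit 3; 21 bits remain
Read 4: bits[19:21] width=2 -> value=2 (bin 10); offset now 21 = byte 2 bit 5; 19 bits remain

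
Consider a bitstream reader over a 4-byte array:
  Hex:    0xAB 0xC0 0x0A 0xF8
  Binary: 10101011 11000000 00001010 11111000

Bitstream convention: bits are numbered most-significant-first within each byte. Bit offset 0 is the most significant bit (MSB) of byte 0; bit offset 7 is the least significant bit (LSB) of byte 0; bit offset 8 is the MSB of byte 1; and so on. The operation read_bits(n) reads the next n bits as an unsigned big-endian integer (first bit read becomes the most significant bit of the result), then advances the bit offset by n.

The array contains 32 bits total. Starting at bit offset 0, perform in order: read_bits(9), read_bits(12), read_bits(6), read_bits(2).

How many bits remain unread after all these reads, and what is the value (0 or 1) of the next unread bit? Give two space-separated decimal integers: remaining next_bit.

Answer: 3 0

Derivation:
Read 1: bits[0:9] width=9 -> value=343 (bin 101010111); offset now 9 = byte 1 bit 1; 23 bits remain
Read 2: bits[9:21] width=12 -> value=2049 (bin 100000000001); offset now 21 = byte 2 bit 5; 11 bits remain
Read 3: bits[21:27] width=6 -> value=23 (bin 010111); offset now 27 = byte 3 bit 3; 5 bits remain
Read 4: bits[27:29] width=2 -> value=3 (bin 11); offset now 29 = byte 3 bit 5; 3 bits remain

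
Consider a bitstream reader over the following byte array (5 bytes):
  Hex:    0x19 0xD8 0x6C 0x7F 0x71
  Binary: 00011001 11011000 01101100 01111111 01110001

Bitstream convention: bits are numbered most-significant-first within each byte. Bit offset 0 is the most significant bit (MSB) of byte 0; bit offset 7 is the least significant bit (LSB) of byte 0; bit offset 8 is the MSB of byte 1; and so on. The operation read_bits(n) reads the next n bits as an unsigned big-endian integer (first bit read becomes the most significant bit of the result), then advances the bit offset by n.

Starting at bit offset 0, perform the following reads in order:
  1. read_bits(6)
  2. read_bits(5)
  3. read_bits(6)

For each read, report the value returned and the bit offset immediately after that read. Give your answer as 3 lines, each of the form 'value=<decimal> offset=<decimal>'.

Read 1: bits[0:6] width=6 -> value=6 (bin 000110); offset now 6 = byte 0 bit 6; 34 bits remain
Read 2: bits[6:11] width=5 -> value=14 (bin 01110); offset now 11 = byte 1 bit 3; 29 bits remain
Read 3: bits[11:17] width=6 -> value=48 (bin 110000); offset now 17 = byte 2 bit 1; 23 bits remain

Answer: value=6 offset=6
value=14 offset=11
value=48 offset=17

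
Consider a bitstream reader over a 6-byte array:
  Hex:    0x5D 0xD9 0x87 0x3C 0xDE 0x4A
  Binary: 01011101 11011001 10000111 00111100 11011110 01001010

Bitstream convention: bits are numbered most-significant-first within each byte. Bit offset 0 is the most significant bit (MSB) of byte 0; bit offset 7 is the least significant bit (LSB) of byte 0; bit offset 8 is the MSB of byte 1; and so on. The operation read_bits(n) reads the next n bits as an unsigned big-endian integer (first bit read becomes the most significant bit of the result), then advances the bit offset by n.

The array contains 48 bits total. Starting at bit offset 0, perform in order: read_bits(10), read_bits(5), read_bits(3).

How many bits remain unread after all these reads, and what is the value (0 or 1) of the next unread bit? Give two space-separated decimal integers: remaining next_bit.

Answer: 30 0

Derivation:
Read 1: bits[0:10] width=10 -> value=375 (bin 0101110111); offset now 10 = byte 1 bit 2; 38 bits remain
Read 2: bits[10:15] width=5 -> value=12 (bin 01100); offset now 15 = byte 1 bit 7; 33 bits remain
Read 3: bits[15:18] width=3 -> value=6 (bin 110); offset now 18 = byte 2 bit 2; 30 bits remain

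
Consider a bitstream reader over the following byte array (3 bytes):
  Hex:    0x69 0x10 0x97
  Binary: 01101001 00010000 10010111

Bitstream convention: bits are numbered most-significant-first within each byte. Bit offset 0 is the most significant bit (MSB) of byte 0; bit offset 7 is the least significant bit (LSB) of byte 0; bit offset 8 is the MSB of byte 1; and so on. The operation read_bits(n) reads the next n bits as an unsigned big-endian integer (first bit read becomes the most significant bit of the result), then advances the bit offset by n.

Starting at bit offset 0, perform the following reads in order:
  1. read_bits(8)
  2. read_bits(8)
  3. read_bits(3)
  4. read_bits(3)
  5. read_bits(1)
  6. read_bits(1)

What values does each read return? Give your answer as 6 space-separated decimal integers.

Answer: 105 16 4 5 1 1

Derivation:
Read 1: bits[0:8] width=8 -> value=105 (bin 01101001); offset now 8 = byte 1 bit 0; 16 bits remain
Read 2: bits[8:16] width=8 -> value=16 (bin 00010000); offset now 16 = byte 2 bit 0; 8 bits remain
Read 3: bits[16:19] width=3 -> value=4 (bin 100); offset now 19 = byte 2 bit 3; 5 bits remain
Read 4: bits[19:22] width=3 -> value=5 (bin 101); offset now 22 = byte 2 bit 6; 2 bits remain
Read 5: bits[22:23] width=1 -> value=1 (bin 1); offset now 23 = byte 2 bit 7; 1 bits remain
Read 6: bits[23:24] width=1 -> value=1 (bin 1); offset now 24 = byte 3 bit 0; 0 bits remain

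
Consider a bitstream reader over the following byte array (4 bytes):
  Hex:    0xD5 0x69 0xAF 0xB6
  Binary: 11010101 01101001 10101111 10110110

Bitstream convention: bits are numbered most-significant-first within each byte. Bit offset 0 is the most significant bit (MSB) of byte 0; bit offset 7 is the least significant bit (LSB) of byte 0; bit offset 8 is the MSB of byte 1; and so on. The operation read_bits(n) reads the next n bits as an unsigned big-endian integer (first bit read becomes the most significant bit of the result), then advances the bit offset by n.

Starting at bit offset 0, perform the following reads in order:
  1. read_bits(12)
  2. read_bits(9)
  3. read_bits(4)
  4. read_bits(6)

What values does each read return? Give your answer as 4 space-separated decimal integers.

Read 1: bits[0:12] width=12 -> value=3414 (bin 110101010110); offset now 12 = byte 1 bit 4; 20 bits remain
Read 2: bits[12:21] width=9 -> value=309 (bin 100110101); offset now 21 = byte 2 bit 5; 11 bits remain
Read 3: bits[21:25] width=4 -> value=15 (bin 1111); offset now 25 = byte 3 bit 1; 7 bits remain
Read 4: bits[25:31] width=6 -> value=27 (bin 011011); offset now 31 = byte 3 bit 7; 1 bits remain

Answer: 3414 309 15 27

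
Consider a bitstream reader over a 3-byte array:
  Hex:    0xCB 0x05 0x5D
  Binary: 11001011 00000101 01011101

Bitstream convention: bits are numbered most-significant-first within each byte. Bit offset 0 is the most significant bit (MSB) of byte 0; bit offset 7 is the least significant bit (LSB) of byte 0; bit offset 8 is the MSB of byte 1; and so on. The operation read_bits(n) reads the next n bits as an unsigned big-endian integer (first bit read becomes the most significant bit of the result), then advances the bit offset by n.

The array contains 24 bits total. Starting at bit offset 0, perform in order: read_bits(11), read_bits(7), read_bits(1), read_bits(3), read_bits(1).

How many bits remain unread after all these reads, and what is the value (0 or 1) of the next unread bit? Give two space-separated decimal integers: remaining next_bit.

Read 1: bits[0:11] width=11 -> value=1624 (bin 11001011000); offset now 11 = byte 1 bit 3; 13 bits remain
Read 2: bits[11:18] width=7 -> value=21 (bin 0010101); offset now 18 = byte 2 bit 2; 6 bits remain
Read 3: bits[18:19] width=1 -> value=0 (bin 0); offset now 19 = byte 2 bit 3; 5 bits remain
Read 4: bits[19:22] width=3 -> value=7 (bin 111); offset now 22 = byte 2 bit 6; 2 bits remain
Read 5: bits[22:23] width=1 -> value=0 (bin 0); offset now 23 = byte 2 bit 7; 1 bits remain

Answer: 1 1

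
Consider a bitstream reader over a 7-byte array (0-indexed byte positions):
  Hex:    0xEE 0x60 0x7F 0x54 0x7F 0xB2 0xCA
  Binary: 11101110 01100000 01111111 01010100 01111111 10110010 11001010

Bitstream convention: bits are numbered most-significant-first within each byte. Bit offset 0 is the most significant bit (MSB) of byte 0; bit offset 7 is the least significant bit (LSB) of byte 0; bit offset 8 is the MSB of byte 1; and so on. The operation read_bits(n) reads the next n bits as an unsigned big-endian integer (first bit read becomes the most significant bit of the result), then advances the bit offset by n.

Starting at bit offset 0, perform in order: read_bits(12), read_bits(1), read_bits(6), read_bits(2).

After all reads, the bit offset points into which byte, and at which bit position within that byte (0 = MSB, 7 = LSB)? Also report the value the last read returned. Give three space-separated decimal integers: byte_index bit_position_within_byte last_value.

Answer: 2 5 3

Derivation:
Read 1: bits[0:12] width=12 -> value=3814 (bin 111011100110); offset now 12 = byte 1 bit 4; 44 bits remain
Read 2: bits[12:13] width=1 -> value=0 (bin 0); offset now 13 = byte 1 bit 5; 43 bits remain
Read 3: bits[13:19] width=6 -> value=3 (bin 000011); offset now 19 = byte 2 bit 3; 37 bits remain
Read 4: bits[19:21] width=2 -> value=3 (bin 11); offset now 21 = byte 2 bit 5; 35 bits remain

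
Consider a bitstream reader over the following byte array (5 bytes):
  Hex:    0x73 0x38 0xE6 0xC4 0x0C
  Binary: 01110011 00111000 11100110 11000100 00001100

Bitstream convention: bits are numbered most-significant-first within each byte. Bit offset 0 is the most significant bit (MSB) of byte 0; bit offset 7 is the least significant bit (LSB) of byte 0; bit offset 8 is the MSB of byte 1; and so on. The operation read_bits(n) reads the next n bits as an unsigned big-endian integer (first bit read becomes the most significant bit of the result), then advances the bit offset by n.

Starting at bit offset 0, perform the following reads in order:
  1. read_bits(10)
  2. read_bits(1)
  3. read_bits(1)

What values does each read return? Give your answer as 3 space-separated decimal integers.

Read 1: bits[0:10] width=10 -> value=460 (bin 0111001100); offset now 10 = byte 1 bit 2; 30 bits remain
Read 2: bits[10:11] width=1 -> value=1 (bin 1); offset now 11 = byte 1 bit 3; 29 bits remain
Read 3: bits[11:12] width=1 -> value=1 (bin 1); offset now 12 = byte 1 bit 4; 28 bits remain

Answer: 460 1 1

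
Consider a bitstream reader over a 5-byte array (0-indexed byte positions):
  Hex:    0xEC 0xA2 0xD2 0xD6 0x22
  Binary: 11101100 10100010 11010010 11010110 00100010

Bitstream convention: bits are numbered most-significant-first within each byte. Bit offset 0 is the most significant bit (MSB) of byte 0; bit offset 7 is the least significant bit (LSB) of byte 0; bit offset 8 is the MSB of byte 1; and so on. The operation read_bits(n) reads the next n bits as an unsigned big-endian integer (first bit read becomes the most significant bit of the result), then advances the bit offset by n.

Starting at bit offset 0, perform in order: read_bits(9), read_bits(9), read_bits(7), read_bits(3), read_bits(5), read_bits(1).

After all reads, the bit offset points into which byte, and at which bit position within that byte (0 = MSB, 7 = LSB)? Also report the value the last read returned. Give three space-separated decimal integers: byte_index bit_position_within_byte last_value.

Answer: 4 2 0

Derivation:
Read 1: bits[0:9] width=9 -> value=473 (bin 111011001); offset now 9 = byte 1 bit 1; 31 bits remain
Read 2: bits[9:18] width=9 -> value=139 (bin 010001011); offset now 18 = byte 2 bit 2; 22 bits remain
Read 3: bits[18:25] width=7 -> value=37 (bin 0100101); offset now 25 = byte 3 bit 1; 15 bits remain
Read 4: bits[25:28] width=3 -> value=5 (bin 101); offset now 28 = byte 3 bit 4; 12 bits remain
Read 5: bits[28:33] width=5 -> value=12 (bin 01100); offset now 33 = byte 4 bit 1; 7 bits remain
Read 6: bits[33:34] width=1 -> value=0 (bin 0); offset now 34 = byte 4 bit 2; 6 bits remain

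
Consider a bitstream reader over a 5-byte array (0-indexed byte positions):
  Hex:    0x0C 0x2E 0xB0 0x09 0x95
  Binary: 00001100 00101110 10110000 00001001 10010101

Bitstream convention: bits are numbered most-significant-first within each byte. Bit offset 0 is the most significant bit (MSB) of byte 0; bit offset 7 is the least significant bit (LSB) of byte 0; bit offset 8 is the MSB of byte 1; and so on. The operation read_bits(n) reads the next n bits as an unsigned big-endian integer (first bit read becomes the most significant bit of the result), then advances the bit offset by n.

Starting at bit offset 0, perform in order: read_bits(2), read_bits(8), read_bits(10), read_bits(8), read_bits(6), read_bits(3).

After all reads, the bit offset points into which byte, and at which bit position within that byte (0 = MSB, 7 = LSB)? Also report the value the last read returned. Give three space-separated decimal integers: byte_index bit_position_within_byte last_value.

Read 1: bits[0:2] width=2 -> value=0 (bin 00); offset now 2 = byte 0 bit 2; 38 bits remain
Read 2: bits[2:10] width=8 -> value=48 (bin 00110000); offset now 10 = byte 1 bit 2; 30 bits remain
Read 3: bits[10:20] width=10 -> value=747 (bin 1011101011); offset now 20 = byte 2 bit 4; 20 bits remain
Read 4: bits[20:28] width=8 -> value=0 (bin 00000000); offset now 28 = byte 3 bit 4; 12 bits remain
Read 5: bits[28:34] width=6 -> value=38 (bin 100110); offset now 34 = byte 4 bit 2; 6 bits remain
Read 6: bits[34:37] width=3 -> value=2 (bin 010); offset now 37 = byte 4 bit 5; 3 bits remain

Answer: 4 5 2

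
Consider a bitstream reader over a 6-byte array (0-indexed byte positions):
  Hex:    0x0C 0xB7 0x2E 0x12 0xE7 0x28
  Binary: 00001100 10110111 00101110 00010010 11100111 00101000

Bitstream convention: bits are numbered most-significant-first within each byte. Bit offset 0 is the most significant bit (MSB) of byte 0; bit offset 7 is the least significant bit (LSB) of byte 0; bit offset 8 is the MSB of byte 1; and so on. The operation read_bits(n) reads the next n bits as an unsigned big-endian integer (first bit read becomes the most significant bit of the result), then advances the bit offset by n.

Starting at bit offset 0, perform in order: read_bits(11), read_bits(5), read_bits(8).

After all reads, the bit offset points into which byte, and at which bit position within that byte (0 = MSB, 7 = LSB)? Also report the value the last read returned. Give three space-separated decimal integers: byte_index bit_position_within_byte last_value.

Read 1: bits[0:11] width=11 -> value=101 (bin 00001100101); offset now 11 = byte 1 bit 3; 37 bits remain
Read 2: bits[11:16] width=5 -> value=23 (bin 10111); offset now 16 = byte 2 bit 0; 32 bits remain
Read 3: bits[16:24] width=8 -> value=46 (bin 00101110); offset now 24 = byte 3 bit 0; 24 bits remain

Answer: 3 0 46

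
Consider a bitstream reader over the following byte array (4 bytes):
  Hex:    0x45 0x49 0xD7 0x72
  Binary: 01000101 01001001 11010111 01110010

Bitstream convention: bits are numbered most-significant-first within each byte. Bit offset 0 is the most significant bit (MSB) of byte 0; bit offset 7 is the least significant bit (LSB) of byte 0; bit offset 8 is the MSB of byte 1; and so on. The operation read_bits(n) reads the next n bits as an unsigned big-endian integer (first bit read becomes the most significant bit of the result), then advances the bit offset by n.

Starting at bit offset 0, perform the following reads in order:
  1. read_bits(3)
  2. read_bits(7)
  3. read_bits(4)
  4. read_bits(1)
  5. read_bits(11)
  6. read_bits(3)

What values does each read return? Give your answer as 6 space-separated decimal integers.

Read 1: bits[0:3] width=3 -> value=2 (bin 010); offset now 3 = byte 0 bit 3; 29 bits remain
Read 2: bits[3:10] width=7 -> value=21 (bin 0010101); offset now 10 = byte 1 bit 2; 22 bits remain
Read 3: bits[10:14] width=4 -> value=2 (bin 0010); offset now 14 = byte 1 bit 6; 18 bits remain
Read 4: bits[14:15] width=1 -> value=0 (bin 0); offset now 15 = byte 1 bit 7; 17 bits remain
Read 5: bits[15:26] width=11 -> value=1885 (bin 11101011101); offset now 26 = byte 3 bit 2; 6 bits remain
Read 6: bits[26:29] width=3 -> value=6 (bin 110); offset now 29 = byte 3 bit 5; 3 bits remain

Answer: 2 21 2 0 1885 6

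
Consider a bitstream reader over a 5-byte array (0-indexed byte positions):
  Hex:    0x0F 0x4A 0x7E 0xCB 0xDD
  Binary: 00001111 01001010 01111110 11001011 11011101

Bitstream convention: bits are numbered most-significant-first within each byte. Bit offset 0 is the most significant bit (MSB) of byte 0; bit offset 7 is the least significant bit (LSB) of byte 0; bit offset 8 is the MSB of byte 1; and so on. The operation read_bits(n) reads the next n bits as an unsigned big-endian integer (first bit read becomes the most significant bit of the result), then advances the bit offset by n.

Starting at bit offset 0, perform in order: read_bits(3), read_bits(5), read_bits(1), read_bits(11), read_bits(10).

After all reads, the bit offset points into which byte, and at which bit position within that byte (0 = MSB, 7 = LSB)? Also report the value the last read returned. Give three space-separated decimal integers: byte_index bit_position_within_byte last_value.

Answer: 3 6 946

Derivation:
Read 1: bits[0:3] width=3 -> value=0 (bin 000); offset now 3 = byte 0 bit 3; 37 bits remain
Read 2: bits[3:8] width=5 -> value=15 (bin 01111); offset now 8 = byte 1 bit 0; 32 bits remain
Read 3: bits[8:9] width=1 -> value=0 (bin 0); offset now 9 = byte 1 bit 1; 31 bits remain
Read 4: bits[9:20] width=11 -> value=1191 (bin 10010100111); offset now 20 = byte 2 bit 4; 20 bits remain
Read 5: bits[20:30] width=10 -> value=946 (bin 1110110010); offset now 30 = byte 3 bit 6; 10 bits remain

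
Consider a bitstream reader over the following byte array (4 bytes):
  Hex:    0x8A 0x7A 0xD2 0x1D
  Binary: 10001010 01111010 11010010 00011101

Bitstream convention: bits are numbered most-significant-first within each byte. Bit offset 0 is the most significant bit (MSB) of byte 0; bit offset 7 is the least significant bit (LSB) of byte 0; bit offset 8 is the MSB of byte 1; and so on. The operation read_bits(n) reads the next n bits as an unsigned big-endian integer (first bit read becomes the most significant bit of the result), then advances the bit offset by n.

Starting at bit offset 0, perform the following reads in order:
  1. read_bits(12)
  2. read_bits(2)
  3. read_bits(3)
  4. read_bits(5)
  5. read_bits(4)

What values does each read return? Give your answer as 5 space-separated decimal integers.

Read 1: bits[0:12] width=12 -> value=2215 (bin 100010100111); offset now 12 = byte 1 bit 4; 20 bits remain
Read 2: bits[12:14] width=2 -> value=2 (bin 10); offset now 14 = byte 1 bit 6; 18 bits remain
Read 3: bits[14:17] width=3 -> value=5 (bin 101); offset now 17 = byte 2 bit 1; 15 bits remain
Read 4: bits[17:22] width=5 -> value=20 (bin 10100); offset now 22 = byte 2 bit 6; 10 bits remain
Read 5: bits[22:26] width=4 -> value=8 (bin 1000); offset now 26 = byte 3 bit 2; 6 bits remain

Answer: 2215 2 5 20 8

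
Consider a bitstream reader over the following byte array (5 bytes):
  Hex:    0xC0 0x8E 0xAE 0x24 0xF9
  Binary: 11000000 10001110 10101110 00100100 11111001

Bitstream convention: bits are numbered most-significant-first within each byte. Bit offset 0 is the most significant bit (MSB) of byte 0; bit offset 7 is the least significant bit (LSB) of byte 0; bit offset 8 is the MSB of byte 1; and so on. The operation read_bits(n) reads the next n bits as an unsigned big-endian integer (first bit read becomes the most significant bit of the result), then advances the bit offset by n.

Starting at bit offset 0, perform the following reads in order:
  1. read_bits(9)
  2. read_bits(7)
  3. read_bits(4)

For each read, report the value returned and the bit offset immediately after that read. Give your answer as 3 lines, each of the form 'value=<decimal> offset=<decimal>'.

Read 1: bits[0:9] width=9 -> value=385 (bin 110000001); offset now 9 = byte 1 bit 1; 31 bits remain
Read 2: bits[9:16] width=7 -> value=14 (bin 0001110); offset now 16 = byte 2 bit 0; 24 bits remain
Read 3: bits[16:20] width=4 -> value=10 (bin 1010); offset now 20 = byte 2 bit 4; 20 bits remain

Answer: value=385 offset=9
value=14 offset=16
value=10 offset=20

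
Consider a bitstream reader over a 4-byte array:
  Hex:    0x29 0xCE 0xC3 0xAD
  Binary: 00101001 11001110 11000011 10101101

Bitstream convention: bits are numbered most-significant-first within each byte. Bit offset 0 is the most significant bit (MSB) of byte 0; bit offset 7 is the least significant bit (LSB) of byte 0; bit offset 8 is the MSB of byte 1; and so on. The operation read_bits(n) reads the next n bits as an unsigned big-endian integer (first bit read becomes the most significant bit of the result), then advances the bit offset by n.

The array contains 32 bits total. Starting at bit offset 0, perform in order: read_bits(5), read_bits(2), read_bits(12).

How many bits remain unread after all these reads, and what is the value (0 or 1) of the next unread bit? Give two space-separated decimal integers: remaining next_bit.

Read 1: bits[0:5] width=5 -> value=5 (bin 00101); offset now 5 = byte 0 bit 5; 27 bits remain
Read 2: bits[5:7] width=2 -> value=0 (bin 00); offset now 7 = byte 0 bit 7; 25 bits remain
Read 3: bits[7:19] width=12 -> value=3702 (bin 111001110110); offset now 19 = byte 2 bit 3; 13 bits remain

Answer: 13 0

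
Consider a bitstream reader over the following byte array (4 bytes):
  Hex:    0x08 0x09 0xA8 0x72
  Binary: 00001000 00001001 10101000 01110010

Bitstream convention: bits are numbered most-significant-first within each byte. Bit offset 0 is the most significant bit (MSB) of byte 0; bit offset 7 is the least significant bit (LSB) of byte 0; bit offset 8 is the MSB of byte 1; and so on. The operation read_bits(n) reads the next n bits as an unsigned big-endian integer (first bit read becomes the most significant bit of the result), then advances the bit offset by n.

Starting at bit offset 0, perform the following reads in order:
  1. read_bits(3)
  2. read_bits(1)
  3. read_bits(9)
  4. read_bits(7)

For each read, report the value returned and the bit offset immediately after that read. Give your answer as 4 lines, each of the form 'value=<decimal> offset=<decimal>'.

Answer: value=0 offset=3
value=0 offset=4
value=257 offset=13
value=26 offset=20

Derivation:
Read 1: bits[0:3] width=3 -> value=0 (bin 000); offset now 3 = byte 0 bit 3; 29 bits remain
Read 2: bits[3:4] width=1 -> value=0 (bin 0); offset now 4 = byte 0 bit 4; 28 bits remain
Read 3: bits[4:13] width=9 -> value=257 (bin 100000001); offset now 13 = byte 1 bit 5; 19 bits remain
Read 4: bits[13:20] width=7 -> value=26 (bin 0011010); offset now 20 = byte 2 bit 4; 12 bits remain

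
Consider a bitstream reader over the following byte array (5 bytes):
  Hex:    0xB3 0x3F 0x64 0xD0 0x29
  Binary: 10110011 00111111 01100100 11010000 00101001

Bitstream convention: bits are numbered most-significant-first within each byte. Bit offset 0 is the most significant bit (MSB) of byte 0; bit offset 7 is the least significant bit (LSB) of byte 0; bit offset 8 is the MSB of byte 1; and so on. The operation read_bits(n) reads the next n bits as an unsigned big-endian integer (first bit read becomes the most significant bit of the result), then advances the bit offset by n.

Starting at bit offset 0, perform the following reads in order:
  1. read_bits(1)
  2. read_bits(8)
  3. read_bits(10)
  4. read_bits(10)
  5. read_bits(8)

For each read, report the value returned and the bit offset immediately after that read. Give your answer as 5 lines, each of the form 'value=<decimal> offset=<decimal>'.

Read 1: bits[0:1] width=1 -> value=1 (bin 1); offset now 1 = byte 0 bit 1; 39 bits remain
Read 2: bits[1:9] width=8 -> value=102 (bin 01100110); offset now 9 = byte 1 bit 1; 31 bits remain
Read 3: bits[9:19] width=10 -> value=507 (bin 0111111011); offset now 19 = byte 2 bit 3; 21 bits remain
Read 4: bits[19:29] width=10 -> value=154 (bin 0010011010); offset now 29 = byte 3 bit 5; 11 bits remain
Read 5: bits[29:37] width=8 -> value=5 (bin 00000101); offset now 37 = byte 4 bit 5; 3 bits remain

Answer: value=1 offset=1
value=102 offset=9
value=507 offset=19
value=154 offset=29
value=5 offset=37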